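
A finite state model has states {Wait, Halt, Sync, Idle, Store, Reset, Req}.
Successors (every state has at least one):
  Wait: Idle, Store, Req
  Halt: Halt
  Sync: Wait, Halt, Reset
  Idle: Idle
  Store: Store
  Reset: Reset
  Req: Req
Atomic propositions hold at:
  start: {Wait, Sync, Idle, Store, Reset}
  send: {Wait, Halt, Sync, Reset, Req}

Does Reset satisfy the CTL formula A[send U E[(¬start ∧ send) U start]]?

Yes

Sat(¬start) = {Halt, Req}
Sat(¬start ∧ send) = {Halt, Req}
E[(¬start ∧ send) U start]: least fixpoint, start Z0 = Sat(start) = {Wait, Sync, Idle, Store, Reset}, add states in Sat(¬start ∧ send) with some successor in Z. Already a fixed point.
Sat(E[(¬start ∧ send) U start]) = {Wait, Sync, Idle, Store, Reset}
A[send U E[(¬start ∧ send) U start]]: least fixpoint, start Z0 = Sat(E[(¬start ∧ send) U start]) = {Wait, Sync, Idle, Store, Reset}, add states in Sat(send) with every successor in Z. Already a fixed point.
Sat(A[send U E[(¬start ∧ send) U start]]) = {Wait, Sync, Idle, Store, Reset}
Reset ∈ Sat(A[send U E[(¬start ∧ send) U start]]) = {Wait, Sync, Idle, Store, Reset}, so the formula holds at Reset.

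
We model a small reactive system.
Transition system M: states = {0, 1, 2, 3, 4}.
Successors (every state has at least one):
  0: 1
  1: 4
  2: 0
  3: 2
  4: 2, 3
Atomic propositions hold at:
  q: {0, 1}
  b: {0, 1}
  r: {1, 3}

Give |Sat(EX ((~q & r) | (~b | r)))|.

4

Sat(~q) = {2, 3, 4}
Sat(~q & r) = {3}
Sat(~b) = {2, 3, 4}
Sat(~b | r) = {1, 2, 3, 4}
Sat((~q & r) | (~b | r)) = {1, 2, 3, 4}
Sat(EX ((~q & r) | (~b | r))) = {s : some successor in {1, 2, 3, 4}} = {0, 1, 3, 4}
|Sat(EX ((~q & r) | (~b | r)))| = |{0, 1, 3, 4}| = 4.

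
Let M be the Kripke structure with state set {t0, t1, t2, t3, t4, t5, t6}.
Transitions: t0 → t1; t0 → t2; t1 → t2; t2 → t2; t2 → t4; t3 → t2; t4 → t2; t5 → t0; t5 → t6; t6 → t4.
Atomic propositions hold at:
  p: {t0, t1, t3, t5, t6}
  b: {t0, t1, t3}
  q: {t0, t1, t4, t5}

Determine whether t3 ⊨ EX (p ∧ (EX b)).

Sat(EX b) = {s : some successor in {t0, t1, t3}} = {t0, t5}
Sat(p ∧ (EX b)) = {t0, t5}
Sat(EX (p ∧ (EX b))) = {s : some successor in {t0, t5}} = {t5}
t3 ∉ Sat(EX (p ∧ (EX b))) = {t5}, so the formula does not hold at t3.

No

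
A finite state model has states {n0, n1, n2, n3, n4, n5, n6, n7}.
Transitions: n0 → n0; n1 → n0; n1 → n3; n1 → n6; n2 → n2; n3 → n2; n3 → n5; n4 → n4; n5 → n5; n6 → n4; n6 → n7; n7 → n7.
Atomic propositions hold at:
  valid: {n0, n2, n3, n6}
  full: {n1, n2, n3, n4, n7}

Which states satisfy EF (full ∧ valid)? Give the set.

Sat(full ∧ valid) = {n2, n3}
EF (full ∧ valid): least fixpoint, start Z0 = {n2, n3}, add states with some successor in Z. Z1 = {n1, n2, n3}; fixed.
Sat(EF (full ∧ valid)) = {n1, n2, n3}

{n1, n2, n3}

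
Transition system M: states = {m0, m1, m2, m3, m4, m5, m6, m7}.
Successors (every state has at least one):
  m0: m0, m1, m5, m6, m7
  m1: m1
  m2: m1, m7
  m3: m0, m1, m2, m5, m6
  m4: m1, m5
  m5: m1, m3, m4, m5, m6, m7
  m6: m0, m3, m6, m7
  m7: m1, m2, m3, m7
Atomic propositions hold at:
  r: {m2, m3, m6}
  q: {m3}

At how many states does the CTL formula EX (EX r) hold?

Sat(EX r) = {s : some successor in {m2, m3, m6}} = {m0, m3, m5, m6, m7}
Sat(EX (EX r)) = {s : some successor in {m0, m3, m5, m6, m7}} = {m0, m2, m3, m4, m5, m6, m7}
|Sat(EX (EX r))| = |{m0, m2, m3, m4, m5, m6, m7}| = 7.

7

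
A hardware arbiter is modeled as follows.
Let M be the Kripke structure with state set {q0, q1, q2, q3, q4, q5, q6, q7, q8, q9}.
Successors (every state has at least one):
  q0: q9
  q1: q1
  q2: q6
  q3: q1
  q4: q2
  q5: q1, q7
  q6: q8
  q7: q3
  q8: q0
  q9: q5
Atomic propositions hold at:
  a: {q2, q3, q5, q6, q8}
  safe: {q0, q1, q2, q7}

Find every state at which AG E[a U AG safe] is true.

AG safe: greatest fixpoint, start Z0 = {q0, q1, q2, q7}, keep only states in Sat with every successor in Z. Z1 = {q1}; fixed.
Sat(AG safe) = {q1}
E[a U AG safe]: least fixpoint, start Z0 = Sat(AG safe) = {q1}, add states in Sat(a) with some successor in Z. Z1 = {q1, q3, q5}; fixed.
Sat(E[a U AG safe]) = {q1, q3, q5}
AG E[a U AG safe]: greatest fixpoint, start Z0 = {q1, q3, q5}, keep only states in Sat with every successor in Z. Z1 = {q1, q3}; fixed.
Sat(AG E[a U AG safe]) = {q1, q3}

{q1, q3}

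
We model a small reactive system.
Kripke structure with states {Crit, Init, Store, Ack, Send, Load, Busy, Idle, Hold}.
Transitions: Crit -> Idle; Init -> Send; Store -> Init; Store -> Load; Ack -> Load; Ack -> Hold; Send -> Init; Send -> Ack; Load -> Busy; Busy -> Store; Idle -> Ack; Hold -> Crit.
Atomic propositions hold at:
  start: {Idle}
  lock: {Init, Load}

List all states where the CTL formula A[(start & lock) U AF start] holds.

{Crit, Idle, Hold}

Sat(start & lock) = ∅
AF start: least fixpoint, start Z0 = {Idle}, add states with every successor in Z. Z1 = {Crit, Idle}; Z2 = {Crit, Idle, Hold}; fixed.
Sat(AF start) = {Crit, Idle, Hold}
A[(start & lock) U AF start]: least fixpoint, start Z0 = Sat(AF start) = {Crit, Idle, Hold}, add states in Sat(start & lock) with every successor in Z. Already a fixed point.
Sat(A[(start & lock) U AF start]) = {Crit, Idle, Hold}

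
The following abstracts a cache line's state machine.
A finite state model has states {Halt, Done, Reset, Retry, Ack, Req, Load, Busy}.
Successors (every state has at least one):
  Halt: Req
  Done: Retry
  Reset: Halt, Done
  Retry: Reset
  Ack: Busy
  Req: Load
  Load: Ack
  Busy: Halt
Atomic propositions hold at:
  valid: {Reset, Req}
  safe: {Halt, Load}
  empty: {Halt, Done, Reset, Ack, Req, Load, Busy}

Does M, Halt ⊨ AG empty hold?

AG empty: greatest fixpoint, start Z0 = {Halt, Done, Reset, Ack, Req, Load, Busy}, keep only states in Sat with every successor in Z. Z1 = {Halt, Reset, Ack, Req, Load, Busy}; Z2 = {Halt, Ack, Req, Load, Busy}; fixed.
Sat(AG empty) = {Halt, Ack, Req, Load, Busy}
Halt ∈ Sat(AG empty) = {Halt, Ack, Req, Load, Busy}, so the formula holds at Halt.

Yes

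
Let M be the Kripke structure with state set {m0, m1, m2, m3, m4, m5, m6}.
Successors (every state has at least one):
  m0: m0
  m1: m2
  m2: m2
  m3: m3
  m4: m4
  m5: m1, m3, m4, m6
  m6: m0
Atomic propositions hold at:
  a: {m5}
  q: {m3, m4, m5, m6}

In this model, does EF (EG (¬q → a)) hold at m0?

Sat(¬q) = {m0, m1, m2}
Sat(¬q → a) = {m3, m4, m5, m6}
EG (¬q → a): greatest fixpoint, start Z0 = {m3, m4, m5, m6}, keep only states in Sat with some successor in Z. Z1 = {m3, m4, m5}; fixed.
Sat(EG (¬q → a)) = {m3, m4, m5}
EF (EG (¬q → a)): least fixpoint, start Z0 = {m3, m4, m5}, add states with some successor in Z. Already a fixed point.
Sat(EF (EG (¬q → a))) = {m3, m4, m5}
m0 ∉ Sat(EF (EG (¬q → a))) = {m3, m4, m5}, so the formula does not hold at m0.

No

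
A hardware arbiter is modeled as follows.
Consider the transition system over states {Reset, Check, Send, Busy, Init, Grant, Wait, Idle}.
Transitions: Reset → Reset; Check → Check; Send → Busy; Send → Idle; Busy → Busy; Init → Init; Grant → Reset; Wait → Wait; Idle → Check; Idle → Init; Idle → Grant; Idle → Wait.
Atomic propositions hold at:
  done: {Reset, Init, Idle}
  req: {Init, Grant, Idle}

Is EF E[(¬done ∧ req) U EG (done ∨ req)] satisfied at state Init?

Sat(¬done) = {Check, Send, Busy, Grant, Wait}
Sat(¬done ∧ req) = {Grant}
Sat(done ∨ req) = {Reset, Init, Grant, Idle}
EG (done ∨ req): greatest fixpoint, start Z0 = {Reset, Init, Grant, Idle}, keep only states in Sat with some successor in Z. Already a fixed point.
Sat(EG (done ∨ req)) = {Reset, Init, Grant, Idle}
E[(¬done ∧ req) U EG (done ∨ req)]: least fixpoint, start Z0 = Sat(EG (done ∨ req)) = {Reset, Init, Grant, Idle}, add states in Sat(¬done ∧ req) with some successor in Z. Already a fixed point.
Sat(E[(¬done ∧ req) U EG (done ∨ req)]) = {Reset, Init, Grant, Idle}
EF E[(¬done ∧ req) U EG (done ∨ req)]: least fixpoint, start Z0 = {Reset, Init, Grant, Idle}, add states with some successor in Z. Z1 = {Reset, Send, Init, Grant, Idle}; fixed.
Sat(EF E[(¬done ∧ req) U EG (done ∨ req)]) = {Reset, Send, Init, Grant, Idle}
Init ∈ Sat(EF E[(¬done ∧ req) U EG (done ∨ req)]) = {Reset, Send, Init, Grant, Idle}, so the formula holds at Init.

Yes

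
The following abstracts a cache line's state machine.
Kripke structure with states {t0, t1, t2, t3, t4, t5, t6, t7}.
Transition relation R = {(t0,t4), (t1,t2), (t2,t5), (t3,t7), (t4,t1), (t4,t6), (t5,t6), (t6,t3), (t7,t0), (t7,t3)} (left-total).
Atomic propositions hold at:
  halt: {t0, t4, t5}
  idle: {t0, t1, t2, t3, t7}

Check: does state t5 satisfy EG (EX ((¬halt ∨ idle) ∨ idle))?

Yes

Sat(¬halt) = {t1, t2, t3, t6, t7}
Sat(¬halt ∨ idle) = {t0, t1, t2, t3, t6, t7}
Sat((¬halt ∨ idle) ∨ idle) = {t0, t1, t2, t3, t6, t7}
Sat(EX ((¬halt ∨ idle) ∨ idle)) = {s : some successor in {t0, t1, t2, t3, t6, t7}} = {t1, t3, t4, t5, t6, t7}
EG (EX ((¬halt ∨ idle) ∨ idle)): greatest fixpoint, start Z0 = {t1, t3, t4, t5, t6, t7}, keep only states in Sat with some successor in Z. Z1 = {t3, t4, t5, t6, t7}; fixed.
Sat(EG (EX ((¬halt ∨ idle) ∨ idle))) = {t3, t4, t5, t6, t7}
t5 ∈ Sat(EG (EX ((¬halt ∨ idle) ∨ idle))) = {t3, t4, t5, t6, t7}, so the formula holds at t5.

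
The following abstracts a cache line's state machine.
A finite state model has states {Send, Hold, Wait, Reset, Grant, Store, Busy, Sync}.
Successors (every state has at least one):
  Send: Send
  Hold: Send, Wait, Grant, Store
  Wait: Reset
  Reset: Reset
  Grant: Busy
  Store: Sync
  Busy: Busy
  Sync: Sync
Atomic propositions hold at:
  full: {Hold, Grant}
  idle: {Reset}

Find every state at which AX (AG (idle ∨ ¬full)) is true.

Sat(¬full) = {Send, Wait, Reset, Store, Busy, Sync}
Sat(idle ∨ ¬full) = {Send, Wait, Reset, Store, Busy, Sync}
AG (idle ∨ ¬full): greatest fixpoint, start Z0 = {Send, Wait, Reset, Store, Busy, Sync}, keep only states in Sat with every successor in Z. Already a fixed point.
Sat(AG (idle ∨ ¬full)) = {Send, Wait, Reset, Store, Busy, Sync}
Sat(AX (AG (idle ∨ ¬full))) = {s : every successor in {Send, Wait, Reset, Store, Busy, Sync}} = {Send, Wait, Reset, Grant, Store, Busy, Sync}

{Send, Wait, Reset, Grant, Store, Busy, Sync}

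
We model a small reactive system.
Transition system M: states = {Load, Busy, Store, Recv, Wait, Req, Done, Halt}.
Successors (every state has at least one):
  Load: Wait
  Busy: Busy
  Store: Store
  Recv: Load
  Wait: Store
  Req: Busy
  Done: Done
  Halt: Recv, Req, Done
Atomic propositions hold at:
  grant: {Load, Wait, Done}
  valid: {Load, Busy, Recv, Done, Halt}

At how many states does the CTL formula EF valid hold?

EF valid: least fixpoint, start Z0 = {Load, Busy, Recv, Done, Halt}, add states with some successor in Z. Z1 = {Load, Busy, Recv, Req, Done, Halt}; fixed.
Sat(EF valid) = {Load, Busy, Recv, Req, Done, Halt}
|Sat(EF valid)| = |{Load, Busy, Recv, Req, Done, Halt}| = 6.

6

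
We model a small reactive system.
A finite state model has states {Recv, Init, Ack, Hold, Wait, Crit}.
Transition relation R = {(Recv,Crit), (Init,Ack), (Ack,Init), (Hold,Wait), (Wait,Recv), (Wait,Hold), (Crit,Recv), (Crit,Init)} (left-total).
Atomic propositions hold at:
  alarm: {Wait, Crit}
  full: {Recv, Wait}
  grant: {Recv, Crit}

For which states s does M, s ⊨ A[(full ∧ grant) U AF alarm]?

{Recv, Hold, Wait, Crit}

Sat(full ∧ grant) = {Recv}
AF alarm: least fixpoint, start Z0 = {Wait, Crit}, add states with every successor in Z. Z1 = {Recv, Hold, Wait, Crit}; fixed.
Sat(AF alarm) = {Recv, Hold, Wait, Crit}
A[(full ∧ grant) U AF alarm]: least fixpoint, start Z0 = Sat(AF alarm) = {Recv, Hold, Wait, Crit}, add states in Sat(full ∧ grant) with every successor in Z. Already a fixed point.
Sat(A[(full ∧ grant) U AF alarm]) = {Recv, Hold, Wait, Crit}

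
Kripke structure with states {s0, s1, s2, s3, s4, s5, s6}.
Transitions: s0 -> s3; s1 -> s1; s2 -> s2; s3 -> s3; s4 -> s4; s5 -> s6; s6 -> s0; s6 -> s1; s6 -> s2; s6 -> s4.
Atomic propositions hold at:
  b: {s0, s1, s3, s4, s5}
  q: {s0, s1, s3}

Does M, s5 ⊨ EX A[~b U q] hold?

Sat(~b) = {s2, s6}
A[~b U q]: least fixpoint, start Z0 = Sat(q) = {s0, s1, s3}, add states in Sat(~b) with every successor in Z. Already a fixed point.
Sat(A[~b U q]) = {s0, s1, s3}
Sat(EX A[~b U q]) = {s : some successor in {s0, s1, s3}} = {s0, s1, s3, s6}
s5 ∉ Sat(EX A[~b U q]) = {s0, s1, s3, s6}, so the formula does not hold at s5.

No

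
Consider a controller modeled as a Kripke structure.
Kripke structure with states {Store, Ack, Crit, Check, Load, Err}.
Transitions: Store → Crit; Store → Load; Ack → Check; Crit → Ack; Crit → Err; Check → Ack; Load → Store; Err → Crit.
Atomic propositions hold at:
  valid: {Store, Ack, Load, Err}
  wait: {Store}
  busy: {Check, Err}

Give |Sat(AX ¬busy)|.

Sat(¬busy) = {Store, Ack, Crit, Load}
Sat(AX ¬busy) = {s : every successor in {Store, Ack, Crit, Load}} = {Store, Check, Load, Err}
|Sat(AX ¬busy)| = |{Store, Check, Load, Err}| = 4.

4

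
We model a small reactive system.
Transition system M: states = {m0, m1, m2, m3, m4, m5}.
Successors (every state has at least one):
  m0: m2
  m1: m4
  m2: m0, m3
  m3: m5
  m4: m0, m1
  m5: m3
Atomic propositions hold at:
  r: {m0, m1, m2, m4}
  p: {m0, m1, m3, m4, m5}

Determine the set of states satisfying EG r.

EG r: greatest fixpoint, start Z0 = {m0, m1, m2, m4}, keep only states in Sat with some successor in Z. Already a fixed point.
Sat(EG r) = {m0, m1, m2, m4}

{m0, m1, m2, m4}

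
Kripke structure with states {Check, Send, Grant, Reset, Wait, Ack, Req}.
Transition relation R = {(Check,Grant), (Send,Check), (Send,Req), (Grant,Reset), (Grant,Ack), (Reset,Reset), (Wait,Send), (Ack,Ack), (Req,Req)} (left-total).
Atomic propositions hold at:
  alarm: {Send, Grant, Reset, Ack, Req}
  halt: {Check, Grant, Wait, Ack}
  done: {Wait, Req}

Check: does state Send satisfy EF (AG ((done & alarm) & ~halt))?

Sat(done & alarm) = {Req}
Sat(~halt) = {Send, Reset, Req}
Sat((done & alarm) & ~halt) = {Req}
AG ((done & alarm) & ~halt): greatest fixpoint, start Z0 = {Req}, keep only states in Sat with every successor in Z. Already a fixed point.
Sat(AG ((done & alarm) & ~halt)) = {Req}
EF (AG ((done & alarm) & ~halt)): least fixpoint, start Z0 = {Req}, add states with some successor in Z. Z1 = {Send, Req}; Z2 = {Send, Wait, Req}; fixed.
Sat(EF (AG ((done & alarm) & ~halt))) = {Send, Wait, Req}
Send ∈ Sat(EF (AG ((done & alarm) & ~halt))) = {Send, Wait, Req}, so the formula holds at Send.

Yes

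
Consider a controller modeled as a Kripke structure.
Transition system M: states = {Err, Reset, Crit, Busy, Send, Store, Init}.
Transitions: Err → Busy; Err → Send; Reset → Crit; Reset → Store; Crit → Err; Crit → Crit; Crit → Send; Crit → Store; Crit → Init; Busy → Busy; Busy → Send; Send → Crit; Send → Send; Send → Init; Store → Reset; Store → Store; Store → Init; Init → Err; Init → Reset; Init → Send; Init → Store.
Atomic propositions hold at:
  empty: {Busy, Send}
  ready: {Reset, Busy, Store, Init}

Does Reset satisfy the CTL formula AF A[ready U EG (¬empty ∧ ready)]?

Sat(¬empty) = {Err, Reset, Crit, Store, Init}
Sat(¬empty ∧ ready) = {Reset, Store, Init}
EG (¬empty ∧ ready): greatest fixpoint, start Z0 = {Reset, Store, Init}, keep only states in Sat with some successor in Z. Already a fixed point.
Sat(EG (¬empty ∧ ready)) = {Reset, Store, Init}
A[ready U EG (¬empty ∧ ready)]: least fixpoint, start Z0 = Sat(EG (¬empty ∧ ready)) = {Reset, Store, Init}, add states in Sat(ready) with every successor in Z. Already a fixed point.
Sat(A[ready U EG (¬empty ∧ ready)]) = {Reset, Store, Init}
AF A[ready U EG (¬empty ∧ ready)]: least fixpoint, start Z0 = {Reset, Store, Init}, add states with every successor in Z. Already a fixed point.
Sat(AF A[ready U EG (¬empty ∧ ready)]) = {Reset, Store, Init}
Reset ∈ Sat(AF A[ready U EG (¬empty ∧ ready)]) = {Reset, Store, Init}, so the formula holds at Reset.

Yes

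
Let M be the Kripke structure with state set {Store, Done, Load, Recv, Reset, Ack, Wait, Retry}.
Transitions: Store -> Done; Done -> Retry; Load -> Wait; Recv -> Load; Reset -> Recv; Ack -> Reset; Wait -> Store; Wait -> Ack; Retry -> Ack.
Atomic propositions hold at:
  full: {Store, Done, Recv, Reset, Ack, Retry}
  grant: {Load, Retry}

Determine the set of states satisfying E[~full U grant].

Sat(~full) = {Load, Wait}
E[~full U grant]: least fixpoint, start Z0 = Sat(grant) = {Load, Retry}, add states in Sat(~full) with some successor in Z. Already a fixed point.
Sat(E[~full U grant]) = {Load, Retry}

{Load, Retry}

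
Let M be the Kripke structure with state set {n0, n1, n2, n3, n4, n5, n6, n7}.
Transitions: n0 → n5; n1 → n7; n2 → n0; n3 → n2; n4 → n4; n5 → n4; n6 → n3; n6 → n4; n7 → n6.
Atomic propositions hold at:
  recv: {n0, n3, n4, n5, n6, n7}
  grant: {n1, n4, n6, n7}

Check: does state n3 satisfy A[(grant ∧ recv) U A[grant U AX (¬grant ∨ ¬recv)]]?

Yes

Sat(grant ∧ recv) = {n4, n6, n7}
Sat(¬grant) = {n0, n2, n3, n5}
Sat(¬recv) = {n1, n2}
Sat(¬grant ∨ ¬recv) = {n0, n1, n2, n3, n5}
Sat(AX (¬grant ∨ ¬recv)) = {s : every successor in {n0, n1, n2, n3, n5}} = {n0, n2, n3}
A[grant U AX (¬grant ∨ ¬recv)]: least fixpoint, start Z0 = Sat(AX (¬grant ∨ ¬recv)) = {n0, n2, n3}, add states in Sat(grant) with every successor in Z. Already a fixed point.
Sat(A[grant U AX (¬grant ∨ ¬recv)]) = {n0, n2, n3}
A[(grant ∧ recv) U A[grant U AX (¬grant ∨ ¬recv)]]: least fixpoint, start Z0 = Sat(A[grant U AX (¬grant ∨ ¬recv)]) = {n0, n2, n3}, add states in Sat(grant ∧ recv) with every successor in Z. Already a fixed point.
Sat(A[(grant ∧ recv) U A[grant U AX (¬grant ∨ ¬recv)]]) = {n0, n2, n3}
n3 ∈ Sat(A[(grant ∧ recv) U A[grant U AX (¬grant ∨ ¬recv)]]) = {n0, n2, n3}, so the formula holds at n3.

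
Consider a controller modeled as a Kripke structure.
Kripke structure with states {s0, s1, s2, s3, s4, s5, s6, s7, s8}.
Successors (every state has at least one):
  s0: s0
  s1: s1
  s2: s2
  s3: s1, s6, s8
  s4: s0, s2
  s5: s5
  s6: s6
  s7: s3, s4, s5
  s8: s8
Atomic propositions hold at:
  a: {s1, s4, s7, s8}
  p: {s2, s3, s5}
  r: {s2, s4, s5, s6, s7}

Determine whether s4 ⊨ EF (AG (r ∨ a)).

Yes

Sat(r ∨ a) = {s1, s2, s4, s5, s6, s7, s8}
AG (r ∨ a): greatest fixpoint, start Z0 = {s1, s2, s4, s5, s6, s7, s8}, keep only states in Sat with every successor in Z. Z1 = {s1, s2, s5, s6, s8}; fixed.
Sat(AG (r ∨ a)) = {s1, s2, s5, s6, s8}
EF (AG (r ∨ a)): least fixpoint, start Z0 = {s1, s2, s5, s6, s8}, add states with some successor in Z. Z1 = {s1, s2, s3, s4, s5, s6, s7, s8}; fixed.
Sat(EF (AG (r ∨ a))) = {s1, s2, s3, s4, s5, s6, s7, s8}
s4 ∈ Sat(EF (AG (r ∨ a))) = {s1, s2, s3, s4, s5, s6, s7, s8}, so the formula holds at s4.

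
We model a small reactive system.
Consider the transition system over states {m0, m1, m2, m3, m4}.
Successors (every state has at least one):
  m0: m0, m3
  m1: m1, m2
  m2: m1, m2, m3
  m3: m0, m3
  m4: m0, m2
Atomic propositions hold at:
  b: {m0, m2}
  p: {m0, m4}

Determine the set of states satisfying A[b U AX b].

{m4}

Sat(AX b) = {s : every successor in {m0, m2}} = {m4}
A[b U AX b]: least fixpoint, start Z0 = Sat(AX b) = {m4}, add states in Sat(b) with every successor in Z. Already a fixed point.
Sat(A[b U AX b]) = {m4}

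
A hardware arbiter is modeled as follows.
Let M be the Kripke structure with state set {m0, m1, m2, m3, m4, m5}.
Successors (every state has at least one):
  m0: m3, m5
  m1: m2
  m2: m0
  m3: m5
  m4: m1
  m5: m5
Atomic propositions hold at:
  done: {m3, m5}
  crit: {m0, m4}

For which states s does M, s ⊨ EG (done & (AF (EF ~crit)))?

{m3, m5}

Sat(~crit) = {m1, m2, m3, m5}
EF ~crit: least fixpoint, start Z0 = {m1, m2, m3, m5}, add states with some successor in Z. Z1 = {m0, m1, m2, m3, m4, m5}; fixed.
Sat(EF ~crit) = {m0, m1, m2, m3, m4, m5}
AF (EF ~crit): least fixpoint, start Z0 = {m0, m1, m2, m3, m4, m5}, add states with every successor in Z. Already a fixed point.
Sat(AF (EF ~crit)) = {m0, m1, m2, m3, m4, m5}
Sat(done & (AF (EF ~crit))) = {m3, m5}
EG (done & (AF (EF ~crit))): greatest fixpoint, start Z0 = {m3, m5}, keep only states in Sat with some successor in Z. Already a fixed point.
Sat(EG (done & (AF (EF ~crit)))) = {m3, m5}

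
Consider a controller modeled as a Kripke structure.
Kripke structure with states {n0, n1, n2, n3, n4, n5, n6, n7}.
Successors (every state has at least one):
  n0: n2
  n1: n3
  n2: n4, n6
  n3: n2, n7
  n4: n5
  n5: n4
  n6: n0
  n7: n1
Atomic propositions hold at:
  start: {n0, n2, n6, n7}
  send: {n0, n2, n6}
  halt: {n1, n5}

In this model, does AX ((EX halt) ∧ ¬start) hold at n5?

Yes

Sat(EX halt) = {s : some successor in {n1, n5}} = {n4, n7}
Sat(¬start) = {n1, n3, n4, n5}
Sat((EX halt) ∧ ¬start) = {n4}
Sat(AX ((EX halt) ∧ ¬start)) = {s : every successor in {n4}} = {n5}
n5 ∈ Sat(AX ((EX halt) ∧ ¬start)) = {n5}, so the formula holds at n5.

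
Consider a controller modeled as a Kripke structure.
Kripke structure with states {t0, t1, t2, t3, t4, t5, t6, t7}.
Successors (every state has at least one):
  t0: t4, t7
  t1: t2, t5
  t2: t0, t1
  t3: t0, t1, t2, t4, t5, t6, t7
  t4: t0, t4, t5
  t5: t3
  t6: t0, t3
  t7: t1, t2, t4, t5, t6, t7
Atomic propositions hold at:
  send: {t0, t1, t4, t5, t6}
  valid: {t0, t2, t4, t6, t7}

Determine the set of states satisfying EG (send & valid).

{t0, t4, t6}

Sat(send & valid) = {t0, t4, t6}
EG (send & valid): greatest fixpoint, start Z0 = {t0, t4, t6}, keep only states in Sat with some successor in Z. Already a fixed point.
Sat(EG (send & valid)) = {t0, t4, t6}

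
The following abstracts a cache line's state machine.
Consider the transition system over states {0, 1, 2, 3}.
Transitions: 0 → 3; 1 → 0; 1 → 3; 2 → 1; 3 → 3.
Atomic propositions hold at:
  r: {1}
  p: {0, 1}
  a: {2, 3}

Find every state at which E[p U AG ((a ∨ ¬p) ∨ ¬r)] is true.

Sat(¬p) = {2, 3}
Sat(a ∨ ¬p) = {2, 3}
Sat(¬r) = {0, 2, 3}
Sat((a ∨ ¬p) ∨ ¬r) = {0, 2, 3}
AG ((a ∨ ¬p) ∨ ¬r): greatest fixpoint, start Z0 = {0, 2, 3}, keep only states in Sat with every successor in Z. Z1 = {0, 3}; fixed.
Sat(AG ((a ∨ ¬p) ∨ ¬r)) = {0, 3}
E[p U AG ((a ∨ ¬p) ∨ ¬r)]: least fixpoint, start Z0 = Sat(AG ((a ∨ ¬p) ∨ ¬r)) = {0, 3}, add states in Sat(p) with some successor in Z. Z1 = {0, 1, 3}; fixed.
Sat(E[p U AG ((a ∨ ¬p) ∨ ¬r)]) = {0, 1, 3}

{0, 1, 3}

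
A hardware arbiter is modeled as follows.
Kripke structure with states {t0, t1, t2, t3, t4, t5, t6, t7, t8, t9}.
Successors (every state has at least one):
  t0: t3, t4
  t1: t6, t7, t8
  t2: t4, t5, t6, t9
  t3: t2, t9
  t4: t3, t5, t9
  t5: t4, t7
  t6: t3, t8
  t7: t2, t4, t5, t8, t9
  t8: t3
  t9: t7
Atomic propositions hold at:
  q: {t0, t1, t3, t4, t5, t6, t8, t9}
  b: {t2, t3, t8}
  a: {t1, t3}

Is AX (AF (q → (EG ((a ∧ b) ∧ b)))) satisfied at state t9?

Sat(a ∧ b) = {t3}
Sat((a ∧ b) ∧ b) = {t3}
EG ((a ∧ b) ∧ b): greatest fixpoint, start Z0 = {t3}, keep only states in Sat with some successor in Z. Z1 = ∅; fixed.
Sat(EG ((a ∧ b) ∧ b)) = ∅
Sat(q → (EG ((a ∧ b) ∧ b))) = {t2, t7}
AF (q → (EG ((a ∧ b) ∧ b))): least fixpoint, start Z0 = {t2, t7}, add states with every successor in Z. Z1 = {t2, t7, t9}; Z2 = {t2, t3, t7, t9}; Z3 = {t2, t3, t7, t8, t9}; Z4 = {t2, t3, t6, t7, t8, t9}; Z5 = {t1, t2, t3, t6, t7, t8, t9}; fixed.
Sat(AF (q → (EG ((a ∧ b) ∧ b)))) = {t1, t2, t3, t6, t7, t8, t9}
Sat(AX (AF (q → (EG ((a ∧ b) ∧ b))))) = {s : every successor in {t1, t2, t3, t6, t7, t8, t9}} = {t1, t3, t6, t8, t9}
t9 ∈ Sat(AX (AF (q → (EG ((a ∧ b) ∧ b))))) = {t1, t3, t6, t8, t9}, so the formula holds at t9.

Yes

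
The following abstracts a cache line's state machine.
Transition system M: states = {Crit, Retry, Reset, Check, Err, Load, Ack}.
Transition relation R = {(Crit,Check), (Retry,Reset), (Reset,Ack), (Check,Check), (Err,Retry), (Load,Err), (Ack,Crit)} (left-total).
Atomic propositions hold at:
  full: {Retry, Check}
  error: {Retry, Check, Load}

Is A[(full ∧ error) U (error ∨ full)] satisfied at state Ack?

No

Sat(full ∧ error) = {Retry, Check}
Sat(error ∨ full) = {Retry, Check, Load}
A[(full ∧ error) U (error ∨ full)]: least fixpoint, start Z0 = Sat((error ∨ full)) = {Retry, Check, Load}, add states in Sat(full ∧ error) with every successor in Z. Already a fixed point.
Sat(A[(full ∧ error) U (error ∨ full)]) = {Retry, Check, Load}
Ack ∉ Sat(A[(full ∧ error) U (error ∨ full)]) = {Retry, Check, Load}, so the formula does not hold at Ack.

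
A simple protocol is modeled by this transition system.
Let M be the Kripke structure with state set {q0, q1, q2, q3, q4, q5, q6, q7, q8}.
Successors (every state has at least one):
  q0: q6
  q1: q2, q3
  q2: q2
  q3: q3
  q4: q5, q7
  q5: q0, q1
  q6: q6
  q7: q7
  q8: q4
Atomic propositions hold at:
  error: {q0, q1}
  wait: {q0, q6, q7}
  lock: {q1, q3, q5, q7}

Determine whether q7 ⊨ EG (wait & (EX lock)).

Sat(EX lock) = {s : some successor in {q1, q3, q5, q7}} = {q1, q3, q4, q5, q7}
Sat(wait & (EX lock)) = {q7}
EG (wait & (EX lock)): greatest fixpoint, start Z0 = {q7}, keep only states in Sat with some successor in Z. Already a fixed point.
Sat(EG (wait & (EX lock))) = {q7}
q7 ∈ Sat(EG (wait & (EX lock))) = {q7}, so the formula holds at q7.

Yes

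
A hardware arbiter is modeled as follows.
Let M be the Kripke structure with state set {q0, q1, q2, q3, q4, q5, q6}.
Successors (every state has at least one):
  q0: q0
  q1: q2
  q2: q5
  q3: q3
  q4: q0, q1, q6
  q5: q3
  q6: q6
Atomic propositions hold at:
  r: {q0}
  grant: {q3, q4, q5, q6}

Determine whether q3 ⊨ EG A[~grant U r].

Sat(~grant) = {q0, q1, q2}
A[~grant U r]: least fixpoint, start Z0 = Sat(r) = {q0}, add states in Sat(~grant) with every successor in Z. Already a fixed point.
Sat(A[~grant U r]) = {q0}
EG A[~grant U r]: greatest fixpoint, start Z0 = {q0}, keep only states in Sat with some successor in Z. Already a fixed point.
Sat(EG A[~grant U r]) = {q0}
q3 ∉ Sat(EG A[~grant U r]) = {q0}, so the formula does not hold at q3.

No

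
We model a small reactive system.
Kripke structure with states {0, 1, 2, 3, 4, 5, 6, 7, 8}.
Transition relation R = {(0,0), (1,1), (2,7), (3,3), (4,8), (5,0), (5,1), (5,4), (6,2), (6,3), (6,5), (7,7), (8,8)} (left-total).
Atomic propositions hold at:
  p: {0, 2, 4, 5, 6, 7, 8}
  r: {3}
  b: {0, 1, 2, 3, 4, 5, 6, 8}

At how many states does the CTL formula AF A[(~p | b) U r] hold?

Sat(~p) = {1, 3}
Sat(~p | b) = {0, 1, 2, 3, 4, 5, 6, 8}
A[(~p | b) U r]: least fixpoint, start Z0 = Sat(r) = {3}, add states in Sat(~p | b) with every successor in Z. Already a fixed point.
Sat(A[(~p | b) U r]) = {3}
AF A[(~p | b) U r]: least fixpoint, start Z0 = {3}, add states with every successor in Z. Already a fixed point.
Sat(AF A[(~p | b) U r]) = {3}
|Sat(AF A[(~p | b) U r])| = |{3}| = 1.

1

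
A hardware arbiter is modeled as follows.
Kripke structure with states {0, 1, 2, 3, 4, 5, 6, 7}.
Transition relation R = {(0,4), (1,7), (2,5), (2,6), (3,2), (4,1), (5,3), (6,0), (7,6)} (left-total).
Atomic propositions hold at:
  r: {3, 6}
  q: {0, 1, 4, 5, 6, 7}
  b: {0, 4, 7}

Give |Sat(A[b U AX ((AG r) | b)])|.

5

AG r: greatest fixpoint, start Z0 = {3, 6}, keep only states in Sat with every successor in Z. Z1 = ∅; fixed.
Sat(AG r) = ∅
Sat((AG r) | b) = {0, 4, 7}
Sat(AX ((AG r) | b)) = {s : every successor in {0, 4, 7}} = {0, 1, 6}
A[b U AX ((AG r) | b)]: least fixpoint, start Z0 = Sat(AX ((AG r) | b)) = {0, 1, 6}, add states in Sat(b) with every successor in Z. Z1 = {0, 1, 4, 6, 7}; fixed.
Sat(A[b U AX ((AG r) | b)]) = {0, 1, 4, 6, 7}
|Sat(A[b U AX ((AG r) | b)])| = |{0, 1, 4, 6, 7}| = 5.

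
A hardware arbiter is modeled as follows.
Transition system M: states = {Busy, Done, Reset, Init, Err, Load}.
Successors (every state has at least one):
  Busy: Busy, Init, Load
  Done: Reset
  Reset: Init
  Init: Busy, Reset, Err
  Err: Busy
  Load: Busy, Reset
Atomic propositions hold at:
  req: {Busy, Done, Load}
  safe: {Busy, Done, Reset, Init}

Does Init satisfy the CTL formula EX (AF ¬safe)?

Sat(¬safe) = {Err, Load}
AF ¬safe: least fixpoint, start Z0 = {Err, Load}, add states with every successor in Z. Already a fixed point.
Sat(AF ¬safe) = {Err, Load}
Sat(EX (AF ¬safe)) = {s : some successor in {Err, Load}} = {Busy, Init}
Init ∈ Sat(EX (AF ¬safe)) = {Busy, Init}, so the formula holds at Init.

Yes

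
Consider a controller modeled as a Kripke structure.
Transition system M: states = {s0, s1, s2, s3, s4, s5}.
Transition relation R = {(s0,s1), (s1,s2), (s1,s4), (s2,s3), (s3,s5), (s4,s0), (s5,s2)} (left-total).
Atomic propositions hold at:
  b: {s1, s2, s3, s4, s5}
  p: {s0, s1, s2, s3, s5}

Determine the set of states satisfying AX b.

Sat(AX b) = {s : every successor in {s1, s2, s3, s4, s5}} = {s0, s1, s2, s3, s5}

{s0, s1, s2, s3, s5}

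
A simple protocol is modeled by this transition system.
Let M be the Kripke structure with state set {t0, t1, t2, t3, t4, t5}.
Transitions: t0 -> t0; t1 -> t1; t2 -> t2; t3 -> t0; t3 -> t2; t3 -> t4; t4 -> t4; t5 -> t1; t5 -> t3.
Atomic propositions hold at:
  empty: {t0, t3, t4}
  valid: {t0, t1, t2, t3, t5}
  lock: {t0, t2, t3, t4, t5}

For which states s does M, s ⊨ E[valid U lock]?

E[valid U lock]: least fixpoint, start Z0 = Sat(lock) = {t0, t2, t3, t4, t5}, add states in Sat(valid) with some successor in Z. Already a fixed point.
Sat(E[valid U lock]) = {t0, t2, t3, t4, t5}

{t0, t2, t3, t4, t5}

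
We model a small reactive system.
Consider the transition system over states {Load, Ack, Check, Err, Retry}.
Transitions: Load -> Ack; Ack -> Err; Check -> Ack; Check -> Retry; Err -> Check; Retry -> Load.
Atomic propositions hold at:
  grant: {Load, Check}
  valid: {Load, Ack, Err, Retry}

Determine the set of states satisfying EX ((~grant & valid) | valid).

Sat(~grant) = {Ack, Err, Retry}
Sat(~grant & valid) = {Ack, Err, Retry}
Sat((~grant & valid) | valid) = {Load, Ack, Err, Retry}
Sat(EX ((~grant & valid) | valid)) = {s : some successor in {Load, Ack, Err, Retry}} = {Load, Ack, Check, Retry}

{Load, Ack, Check, Retry}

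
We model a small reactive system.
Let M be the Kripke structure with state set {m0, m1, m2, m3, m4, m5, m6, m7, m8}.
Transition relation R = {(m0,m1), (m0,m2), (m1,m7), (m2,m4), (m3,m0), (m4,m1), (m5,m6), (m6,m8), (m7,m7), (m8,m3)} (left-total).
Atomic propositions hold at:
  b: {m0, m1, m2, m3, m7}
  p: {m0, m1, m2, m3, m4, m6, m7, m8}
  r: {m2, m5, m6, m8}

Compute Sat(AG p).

AG p: greatest fixpoint, start Z0 = {m0, m1, m2, m3, m4, m6, m7, m8}, keep only states in Sat with every successor in Z. Already a fixed point.
Sat(AG p) = {m0, m1, m2, m3, m4, m6, m7, m8}

{m0, m1, m2, m3, m4, m6, m7, m8}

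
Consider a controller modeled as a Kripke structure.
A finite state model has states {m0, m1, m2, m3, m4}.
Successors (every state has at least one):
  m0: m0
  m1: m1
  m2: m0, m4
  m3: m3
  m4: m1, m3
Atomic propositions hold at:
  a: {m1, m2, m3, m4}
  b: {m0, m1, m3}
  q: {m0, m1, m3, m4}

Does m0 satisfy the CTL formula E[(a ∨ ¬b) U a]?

Sat(¬b) = {m2, m4}
Sat(a ∨ ¬b) = {m1, m2, m3, m4}
E[(a ∨ ¬b) U a]: least fixpoint, start Z0 = Sat(a) = {m1, m2, m3, m4}, add states in Sat(a ∨ ¬b) with some successor in Z. Already a fixed point.
Sat(E[(a ∨ ¬b) U a]) = {m1, m2, m3, m4}
m0 ∉ Sat(E[(a ∨ ¬b) U a]) = {m1, m2, m3, m4}, so the formula does not hold at m0.

No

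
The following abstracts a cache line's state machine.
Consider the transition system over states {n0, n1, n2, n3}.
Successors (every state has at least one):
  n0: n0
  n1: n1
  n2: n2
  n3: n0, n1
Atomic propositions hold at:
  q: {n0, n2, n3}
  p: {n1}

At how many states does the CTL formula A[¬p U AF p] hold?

1

Sat(¬p) = {n0, n2, n3}
AF p: least fixpoint, start Z0 = {n1}, add states with every successor in Z. Already a fixed point.
Sat(AF p) = {n1}
A[¬p U AF p]: least fixpoint, start Z0 = Sat(AF p) = {n1}, add states in Sat(¬p) with every successor in Z. Already a fixed point.
Sat(A[¬p U AF p]) = {n1}
|Sat(A[¬p U AF p])| = |{n1}| = 1.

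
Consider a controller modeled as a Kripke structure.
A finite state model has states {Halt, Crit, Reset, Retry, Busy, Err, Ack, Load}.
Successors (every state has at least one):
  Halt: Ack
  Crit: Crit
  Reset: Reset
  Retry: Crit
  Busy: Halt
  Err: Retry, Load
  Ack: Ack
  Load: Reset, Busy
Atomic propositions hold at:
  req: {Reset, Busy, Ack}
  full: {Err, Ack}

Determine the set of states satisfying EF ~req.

{Halt, Crit, Retry, Busy, Err, Load}

Sat(~req) = {Halt, Crit, Retry, Err, Load}
EF ~req: least fixpoint, start Z0 = {Halt, Crit, Retry, Err, Load}, add states with some successor in Z. Z1 = {Halt, Crit, Retry, Busy, Err, Load}; fixed.
Sat(EF ~req) = {Halt, Crit, Retry, Busy, Err, Load}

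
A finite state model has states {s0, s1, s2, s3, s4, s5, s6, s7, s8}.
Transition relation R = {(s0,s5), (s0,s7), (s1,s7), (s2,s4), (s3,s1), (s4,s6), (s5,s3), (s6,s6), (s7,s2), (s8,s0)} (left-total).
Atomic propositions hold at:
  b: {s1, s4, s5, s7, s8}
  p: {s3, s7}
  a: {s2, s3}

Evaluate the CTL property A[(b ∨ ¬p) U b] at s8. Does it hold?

Sat(¬p) = {s0, s1, s2, s4, s5, s6, s8}
Sat(b ∨ ¬p) = {s0, s1, s2, s4, s5, s6, s7, s8}
A[(b ∨ ¬p) U b]: least fixpoint, start Z0 = Sat(b) = {s1, s4, s5, s7, s8}, add states in Sat(b ∨ ¬p) with every successor in Z. Z1 = {s0, s1, s2, s4, s5, s7, s8}; fixed.
Sat(A[(b ∨ ¬p) U b]) = {s0, s1, s2, s4, s5, s7, s8}
s8 ∈ Sat(A[(b ∨ ¬p) U b]) = {s0, s1, s2, s4, s5, s7, s8}, so the formula holds at s8.

Yes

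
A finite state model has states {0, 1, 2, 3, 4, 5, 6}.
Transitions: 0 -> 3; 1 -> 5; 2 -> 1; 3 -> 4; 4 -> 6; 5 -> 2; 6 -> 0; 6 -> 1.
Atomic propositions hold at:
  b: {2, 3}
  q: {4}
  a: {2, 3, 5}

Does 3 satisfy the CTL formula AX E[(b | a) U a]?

Sat(b | a) = {2, 3, 5}
E[(b | a) U a]: least fixpoint, start Z0 = Sat(a) = {2, 3, 5}, add states in Sat(b | a) with some successor in Z. Already a fixed point.
Sat(E[(b | a) U a]) = {2, 3, 5}
Sat(AX E[(b | a) U a]) = {s : every successor in {2, 3, 5}} = {0, 1, 5}
3 ∉ Sat(AX E[(b | a) U a]) = {0, 1, 5}, so the formula does not hold at 3.

No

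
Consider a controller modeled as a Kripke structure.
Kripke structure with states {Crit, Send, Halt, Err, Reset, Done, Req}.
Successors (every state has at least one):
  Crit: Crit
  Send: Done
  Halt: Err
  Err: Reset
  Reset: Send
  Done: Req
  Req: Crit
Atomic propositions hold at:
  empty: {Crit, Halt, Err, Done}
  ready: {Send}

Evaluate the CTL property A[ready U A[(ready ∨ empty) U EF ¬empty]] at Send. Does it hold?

Sat(ready ∨ empty) = {Crit, Send, Halt, Err, Done}
Sat(¬empty) = {Send, Reset, Req}
EF ¬empty: least fixpoint, start Z0 = {Send, Reset, Req}, add states with some successor in Z. Z1 = {Send, Err, Reset, Done, Req}; Z2 = {Send, Halt, Err, Reset, Done, Req}; fixed.
Sat(EF ¬empty) = {Send, Halt, Err, Reset, Done, Req}
A[(ready ∨ empty) U EF ¬empty]: least fixpoint, start Z0 = Sat(EF ¬empty) = {Send, Halt, Err, Reset, Done, Req}, add states in Sat(ready ∨ empty) with every successor in Z. Already a fixed point.
Sat(A[(ready ∨ empty) U EF ¬empty]) = {Send, Halt, Err, Reset, Done, Req}
A[ready U A[(ready ∨ empty) U EF ¬empty]]: least fixpoint, start Z0 = Sat(A[(ready ∨ empty) U EF ¬empty]) = {Send, Halt, Err, Reset, Done, Req}, add states in Sat(ready) with every successor in Z. Already a fixed point.
Sat(A[ready U A[(ready ∨ empty) U EF ¬empty]]) = {Send, Halt, Err, Reset, Done, Req}
Send ∈ Sat(A[ready U A[(ready ∨ empty) U EF ¬empty]]) = {Send, Halt, Err, Reset, Done, Req}, so the formula holds at Send.

Yes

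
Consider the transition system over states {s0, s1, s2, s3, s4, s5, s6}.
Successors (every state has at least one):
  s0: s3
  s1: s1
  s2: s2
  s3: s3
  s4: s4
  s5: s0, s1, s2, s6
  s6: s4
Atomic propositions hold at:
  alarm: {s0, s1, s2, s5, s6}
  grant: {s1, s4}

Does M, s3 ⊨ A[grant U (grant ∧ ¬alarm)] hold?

No

Sat(¬alarm) = {s3, s4}
Sat(grant ∧ ¬alarm) = {s4}
A[grant U (grant ∧ ¬alarm)]: least fixpoint, start Z0 = Sat((grant ∧ ¬alarm)) = {s4}, add states in Sat(grant) with every successor in Z. Already a fixed point.
Sat(A[grant U (grant ∧ ¬alarm)]) = {s4}
s3 ∉ Sat(A[grant U (grant ∧ ¬alarm)]) = {s4}, so the formula does not hold at s3.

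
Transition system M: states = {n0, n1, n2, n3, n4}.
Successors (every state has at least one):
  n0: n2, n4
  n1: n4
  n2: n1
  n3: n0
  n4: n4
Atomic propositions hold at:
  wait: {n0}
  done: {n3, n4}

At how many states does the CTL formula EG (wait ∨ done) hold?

3

Sat(wait ∨ done) = {n0, n3, n4}
EG (wait ∨ done): greatest fixpoint, start Z0 = {n0, n3, n4}, keep only states in Sat with some successor in Z. Already a fixed point.
Sat(EG (wait ∨ done)) = {n0, n3, n4}
|Sat(EG (wait ∨ done))| = |{n0, n3, n4}| = 3.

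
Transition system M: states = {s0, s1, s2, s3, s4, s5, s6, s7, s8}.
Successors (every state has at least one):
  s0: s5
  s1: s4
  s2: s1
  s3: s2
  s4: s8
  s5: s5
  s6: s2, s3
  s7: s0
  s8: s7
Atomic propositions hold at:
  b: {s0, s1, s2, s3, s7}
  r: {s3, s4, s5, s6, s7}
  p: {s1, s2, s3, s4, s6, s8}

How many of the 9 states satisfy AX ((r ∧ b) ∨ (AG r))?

Sat(r ∧ b) = {s3, s7}
AG r: greatest fixpoint, start Z0 = {s3, s4, s5, s6, s7}, keep only states in Sat with every successor in Z. Z1 = {s5}; fixed.
Sat(AG r) = {s5}
Sat((r ∧ b) ∨ (AG r)) = {s3, s5, s7}
Sat(AX ((r ∧ b) ∨ (AG r))) = {s : every successor in {s3, s5, s7}} = {s0, s5, s8}
|Sat(AX ((r ∧ b) ∨ (AG r)))| = |{s0, s5, s8}| = 3.

3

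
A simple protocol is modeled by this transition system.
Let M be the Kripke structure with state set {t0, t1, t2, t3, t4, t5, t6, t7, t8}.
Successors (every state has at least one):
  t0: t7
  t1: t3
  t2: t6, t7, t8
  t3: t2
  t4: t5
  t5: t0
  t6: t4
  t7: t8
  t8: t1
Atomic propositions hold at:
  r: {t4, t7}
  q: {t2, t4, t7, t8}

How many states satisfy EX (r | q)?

Sat(r | q) = {t2, t4, t7, t8}
Sat(EX (r | q)) = {s : some successor in {t2, t4, t7, t8}} = {t0, t2, t3, t6, t7}
|Sat(EX (r | q))| = |{t0, t2, t3, t6, t7}| = 5.

5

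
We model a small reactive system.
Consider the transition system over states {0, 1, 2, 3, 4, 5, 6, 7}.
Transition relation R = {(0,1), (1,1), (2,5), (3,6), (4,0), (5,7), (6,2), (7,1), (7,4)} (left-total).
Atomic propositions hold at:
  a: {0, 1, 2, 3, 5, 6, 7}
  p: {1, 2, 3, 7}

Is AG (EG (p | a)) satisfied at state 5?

Sat(p | a) = {0, 1, 2, 3, 5, 6, 7}
EG (p | a): greatest fixpoint, start Z0 = {0, 1, 2, 3, 5, 6, 7}, keep only states in Sat with some successor in Z. Already a fixed point.
Sat(EG (p | a)) = {0, 1, 2, 3, 5, 6, 7}
AG (EG (p | a)): greatest fixpoint, start Z0 = {0, 1, 2, 3, 5, 6, 7}, keep only states in Sat with every successor in Z. Z1 = {0, 1, 2, 3, 5, 6}; Z2 = {0, 1, 2, 3, 6}; Z3 = {0, 1, 3, 6}; Z4 = {0, 1, 3}; Z5 = {0, 1}; fixed.
Sat(AG (EG (p | a))) = {0, 1}
5 ∉ Sat(AG (EG (p | a))) = {0, 1}, so the formula does not hold at 5.

No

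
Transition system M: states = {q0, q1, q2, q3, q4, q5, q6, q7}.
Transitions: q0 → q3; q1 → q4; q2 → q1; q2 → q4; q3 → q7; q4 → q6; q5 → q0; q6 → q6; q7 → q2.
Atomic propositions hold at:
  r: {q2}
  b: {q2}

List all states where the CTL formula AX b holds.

Sat(AX b) = {s : every successor in {q2}} = {q7}

{q7}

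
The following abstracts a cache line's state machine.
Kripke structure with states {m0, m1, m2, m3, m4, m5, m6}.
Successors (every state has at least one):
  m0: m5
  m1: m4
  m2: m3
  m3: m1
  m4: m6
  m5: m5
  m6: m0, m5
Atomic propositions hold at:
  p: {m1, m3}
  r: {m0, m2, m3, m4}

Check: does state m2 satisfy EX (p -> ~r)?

No

Sat(~r) = {m1, m5, m6}
Sat(p -> ~r) = {m0, m1, m2, m4, m5, m6}
Sat(EX (p -> ~r)) = {s : some successor in {m0, m1, m2, m4, m5, m6}} = {m0, m1, m3, m4, m5, m6}
m2 ∉ Sat(EX (p -> ~r)) = {m0, m1, m3, m4, m5, m6}, so the formula does not hold at m2.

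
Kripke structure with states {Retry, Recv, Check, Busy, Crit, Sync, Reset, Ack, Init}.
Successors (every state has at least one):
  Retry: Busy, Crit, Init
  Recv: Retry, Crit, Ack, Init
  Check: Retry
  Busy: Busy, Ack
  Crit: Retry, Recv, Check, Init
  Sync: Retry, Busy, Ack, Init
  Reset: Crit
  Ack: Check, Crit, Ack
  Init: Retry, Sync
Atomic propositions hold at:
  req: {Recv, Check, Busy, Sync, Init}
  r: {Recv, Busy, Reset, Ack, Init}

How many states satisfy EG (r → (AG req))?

4

AG req: greatest fixpoint, start Z0 = {Recv, Check, Busy, Sync, Init}, keep only states in Sat with every successor in Z. Z1 = ∅; fixed.
Sat(AG req) = ∅
Sat(r → (AG req)) = {Retry, Check, Crit, Sync}
EG (r → (AG req)): greatest fixpoint, start Z0 = {Retry, Check, Crit, Sync}, keep only states in Sat with some successor in Z. Already a fixed point.
Sat(EG (r → (AG req))) = {Retry, Check, Crit, Sync}
|Sat(EG (r → (AG req)))| = |{Retry, Check, Crit, Sync}| = 4.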